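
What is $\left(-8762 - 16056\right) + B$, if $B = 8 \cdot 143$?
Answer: $-23674$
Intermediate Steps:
$B = 1144$
$\left(-8762 - 16056\right) + B = \left(-8762 - 16056\right) + 1144 = -24818 + 1144 = -23674$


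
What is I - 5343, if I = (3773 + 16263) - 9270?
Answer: 5423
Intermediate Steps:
I = 10766 (I = 20036 - 9270 = 10766)
I - 5343 = 10766 - 5343 = 5423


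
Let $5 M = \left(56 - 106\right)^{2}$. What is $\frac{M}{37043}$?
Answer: $\frac{500}{37043} \approx 0.013498$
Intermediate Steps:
$M = 500$ ($M = \frac{\left(56 - 106\right)^{2}}{5} = \frac{\left(-50\right)^{2}}{5} = \frac{1}{5} \cdot 2500 = 500$)
$\frac{M}{37043} = \frac{500}{37043}$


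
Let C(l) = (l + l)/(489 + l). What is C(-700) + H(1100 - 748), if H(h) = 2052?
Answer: 434372/211 ≈ 2058.6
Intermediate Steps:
C(l) = 2*l/(489 + l) (C(l) = (2*l)/(489 + l) = 2*l/(489 + l))
C(-700) + H(1100 - 748) = 2*(-700)/(489 - 700) + 2052 = 2*(-700)/(-211) + 2052 = 2*(-700)*(-1/211) + 2052 = 1400/211 + 2052 = 434372/211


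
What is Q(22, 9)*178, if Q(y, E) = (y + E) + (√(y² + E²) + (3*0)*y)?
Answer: 5518 + 178*√565 ≈ 9749.0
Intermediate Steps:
Q(y, E) = E + y + √(E² + y²) (Q(y, E) = (E + y) + (√(E² + y²) + 0*y) = (E + y) + (√(E² + y²) + 0) = (E + y) + √(E² + y²) = E + y + √(E² + y²))
Q(22, 9)*178 = (9 + 22 + √(9² + 22²))*178 = (9 + 22 + √(81 + 484))*178 = (9 + 22 + √565)*178 = (31 + √565)*178 = 5518 + 178*√565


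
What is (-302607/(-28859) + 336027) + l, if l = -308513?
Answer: 794329133/28859 ≈ 27525.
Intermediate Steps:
(-302607/(-28859) + 336027) + l = (-302607/(-28859) + 336027) - 308513 = (-302607*(-1/28859) + 336027) - 308513 = (302607/28859 + 336027) - 308513 = 9697705800/28859 - 308513 = 794329133/28859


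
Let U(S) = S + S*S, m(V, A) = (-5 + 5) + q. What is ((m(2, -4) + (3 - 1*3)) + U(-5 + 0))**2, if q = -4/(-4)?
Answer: 441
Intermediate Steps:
q = 1 (q = -4*(-1/4) = 1)
m(V, A) = 1 (m(V, A) = (-5 + 5) + 1 = 0 + 1 = 1)
U(S) = S + S**2
((m(2, -4) + (3 - 1*3)) + U(-5 + 0))**2 = ((1 + (3 - 1*3)) + (-5 + 0)*(1 + (-5 + 0)))**2 = ((1 + (3 - 3)) - 5*(1 - 5))**2 = ((1 + 0) - 5*(-4))**2 = (1 + 20)**2 = 21**2 = 441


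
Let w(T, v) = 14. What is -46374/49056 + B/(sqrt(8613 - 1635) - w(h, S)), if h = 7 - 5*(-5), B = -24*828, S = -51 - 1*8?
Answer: -1163523343/27724816 - 9936*sqrt(6978)/3391 ≈ -286.73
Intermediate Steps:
S = -59 (S = -51 - 8 = -59)
B = -19872
h = 32 (h = 7 + 25 = 32)
-46374/49056 + B/(sqrt(8613 - 1635) - w(h, S)) = -46374/49056 - 19872/(sqrt(8613 - 1635) - 1*14) = -46374*1/49056 - 19872/(sqrt(6978) - 14) = -7729/8176 - 19872/(-14 + sqrt(6978))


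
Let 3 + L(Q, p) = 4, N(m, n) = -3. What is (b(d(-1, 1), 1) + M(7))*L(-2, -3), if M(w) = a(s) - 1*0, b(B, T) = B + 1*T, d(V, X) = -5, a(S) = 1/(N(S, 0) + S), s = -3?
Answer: -25/6 ≈ -4.1667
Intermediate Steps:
L(Q, p) = 1 (L(Q, p) = -3 + 4 = 1)
a(S) = 1/(-3 + S)
b(B, T) = B + T
M(w) = -1/6 (M(w) = 1/(-3 - 3) - 1*0 = 1/(-6) + 0 = -1/6 + 0 = -1/6)
(b(d(-1, 1), 1) + M(7))*L(-2, -3) = ((-5 + 1) - 1/6)*1 = (-4 - 1/6)*1 = -25/6*1 = -25/6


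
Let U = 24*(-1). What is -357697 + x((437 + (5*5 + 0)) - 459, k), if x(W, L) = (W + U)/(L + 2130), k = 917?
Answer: -1089902780/3047 ≈ -3.5770e+5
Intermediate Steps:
U = -24
x(W, L) = (-24 + W)/(2130 + L) (x(W, L) = (W - 24)/(L + 2130) = (-24 + W)/(2130 + L))
-357697 + x((437 + (5*5 + 0)) - 459, k) = -357697 + (-24 + ((437 + (5*5 + 0)) - 459))/(2130 + 917) = -357697 + (-24 + ((437 + (25 + 0)) - 459))/3047 = -357697 + (-24 + ((437 + 25) - 459))/3047 = -357697 + (-24 + (462 - 459))/3047 = -357697 + (-24 + 3)/3047 = -357697 + (1/3047)*(-21) = -357697 - 21/3047 = -1089902780/3047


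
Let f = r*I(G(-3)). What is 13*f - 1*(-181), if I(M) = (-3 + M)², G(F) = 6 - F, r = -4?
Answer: -1691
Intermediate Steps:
f = -144 (f = -4*(-3 + (6 - 1*(-3)))² = -4*(-3 + (6 + 3))² = -4*(-3 + 9)² = -4*6² = -4*36 = -144)
13*f - 1*(-181) = 13*(-144) - 1*(-181) = -1872 + 181 = -1691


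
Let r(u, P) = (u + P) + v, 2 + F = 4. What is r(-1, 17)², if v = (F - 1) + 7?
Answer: 576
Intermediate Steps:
F = 2 (F = -2 + 4 = 2)
v = 8 (v = (2 - 1) + 7 = 1 + 7 = 8)
r(u, P) = 8 + P + u (r(u, P) = (u + P) + 8 = (P + u) + 8 = 8 + P + u)
r(-1, 17)² = (8 + 17 - 1)² = 24² = 576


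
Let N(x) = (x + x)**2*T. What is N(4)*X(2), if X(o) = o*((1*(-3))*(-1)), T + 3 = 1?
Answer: -768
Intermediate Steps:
T = -2 (T = -3 + 1 = -2)
X(o) = 3*o (X(o) = o*(-3*(-1)) = o*3 = 3*o)
N(x) = -8*x**2 (N(x) = (x + x)**2*(-2) = (2*x)**2*(-2) = (4*x**2)*(-2) = -8*x**2)
N(4)*X(2) = (-8*4**2)*(3*2) = -8*16*6 = -128*6 = -768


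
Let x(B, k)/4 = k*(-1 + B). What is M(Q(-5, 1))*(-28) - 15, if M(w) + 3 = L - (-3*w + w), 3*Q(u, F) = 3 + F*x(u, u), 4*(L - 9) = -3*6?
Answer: -2353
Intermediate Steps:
L = 9/2 (L = 9 + (-3*6)/4 = 9 + (¼)*(-18) = 9 - 9/2 = 9/2 ≈ 4.5000)
x(B, k) = 4*k*(-1 + B) (x(B, k) = 4*(k*(-1 + B)) = 4*k*(-1 + B))
Q(u, F) = 1 + 4*F*u*(-1 + u)/3 (Q(u, F) = (3 + F*(4*u*(-1 + u)))/3 = (3 + 4*F*u*(-1 + u))/3 = 1 + 4*F*u*(-1 + u)/3)
M(w) = 3/2 + 2*w (M(w) = -3 + (9/2 - (-3*w + w)) = -3 + (9/2 - (-2)*w) = -3 + (9/2 + 2*w) = 3/2 + 2*w)
M(Q(-5, 1))*(-28) - 15 = (3/2 + 2*(1 + (4/3)*1*(-5)*(-1 - 5)))*(-28) - 15 = (3/2 + 2*(1 + (4/3)*1*(-5)*(-6)))*(-28) - 15 = (3/2 + 2*(1 + 40))*(-28) - 15 = (3/2 + 2*41)*(-28) - 15 = (3/2 + 82)*(-28) - 15 = (167/2)*(-28) - 15 = -2338 - 15 = -2353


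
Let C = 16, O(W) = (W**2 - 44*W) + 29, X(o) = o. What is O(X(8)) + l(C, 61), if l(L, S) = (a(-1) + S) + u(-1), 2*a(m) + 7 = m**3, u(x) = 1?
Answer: -201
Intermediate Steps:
a(m) = -7/2 + m**3/2
O(W) = 29 + W**2 - 44*W
l(L, S) = -3 + S (l(L, S) = ((-7/2 + (1/2)*(-1)**3) + S) + 1 = ((-7/2 + (1/2)*(-1)) + S) + 1 = ((-7/2 - 1/2) + S) + 1 = (-4 + S) + 1 = -3 + S)
O(X(8)) + l(C, 61) = (29 + 8**2 - 44*8) + (-3 + 61) = (29 + 64 - 352) + 58 = -259 + 58 = -201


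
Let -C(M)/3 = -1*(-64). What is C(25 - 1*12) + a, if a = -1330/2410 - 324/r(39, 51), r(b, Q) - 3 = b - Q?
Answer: -37729/241 ≈ -156.55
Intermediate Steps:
r(b, Q) = 3 + b - Q (r(b, Q) = 3 + (b - Q) = 3 + b - Q)
C(M) = -192 (C(M) = -(-3)*(-64) = -3*64 = -192)
a = 8543/241 (a = -1330/2410 - 324/(3 + 39 - 1*51) = -1330*1/2410 - 324/(3 + 39 - 51) = -133/241 - 324/(-9) = -133/241 - 324*(-⅑) = -133/241 + 36 = 8543/241 ≈ 35.448)
C(25 - 1*12) + a = -192 + 8543/241 = -37729/241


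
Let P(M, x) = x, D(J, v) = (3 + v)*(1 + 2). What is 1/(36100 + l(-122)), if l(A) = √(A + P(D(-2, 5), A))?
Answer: 9025/325802561 - I*√61/651605122 ≈ 2.7701e-5 - 1.1986e-8*I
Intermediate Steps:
D(J, v) = 9 + 3*v (D(J, v) = (3 + v)*3 = 9 + 3*v)
l(A) = √2*√A (l(A) = √(A + A) = √(2*A) = √2*√A)
1/(36100 + l(-122)) = 1/(36100 + √2*√(-122)) = 1/(36100 + √2*(I*√122)) = 1/(36100 + 2*I*√61)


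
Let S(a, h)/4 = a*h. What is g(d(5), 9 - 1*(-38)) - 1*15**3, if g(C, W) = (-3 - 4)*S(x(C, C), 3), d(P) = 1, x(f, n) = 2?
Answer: -3543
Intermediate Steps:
S(a, h) = 4*a*h (S(a, h) = 4*(a*h) = 4*a*h)
g(C, W) = -168 (g(C, W) = (-3 - 4)*(4*2*3) = -7*24 = -168)
g(d(5), 9 - 1*(-38)) - 1*15**3 = -168 - 1*15**3 = -168 - 1*3375 = -168 - 3375 = -3543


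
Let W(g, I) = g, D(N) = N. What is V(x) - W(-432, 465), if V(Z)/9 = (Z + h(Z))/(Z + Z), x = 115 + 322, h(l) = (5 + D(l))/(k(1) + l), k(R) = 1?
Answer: 13925118/31901 ≈ 436.51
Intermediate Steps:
h(l) = (5 + l)/(1 + l)
x = 437
V(Z) = 9*(Z + (5 + Z)/(1 + Z))/(2*Z) (V(Z) = 9*((Z + (5 + Z)/(1 + Z))/(Z + Z)) = 9*((Z + (5 + Z)/(1 + Z))/((2*Z))) = 9*((Z + (5 + Z)/(1 + Z))*(1/(2*Z))) = 9*((Z + (5 + Z)/(1 + Z))/(2*Z)) = 9*(Z + (5 + Z)/(1 + Z))/(2*Z))
V(x) - W(-432, 465) = (9/2)*(5 + 437**2 + 2*437)/(437*(1 + 437)) - 1*(-432) = (9/2)*(1/437)*(5 + 190969 + 874)/438 + 432 = (9/2)*(1/437)*(1/438)*191848 + 432 = 143886/31901 + 432 = 13925118/31901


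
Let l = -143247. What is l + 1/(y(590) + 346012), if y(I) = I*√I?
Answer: -4280181867439139/29879731286 - 295*√590/59759462572 ≈ -1.4325e+5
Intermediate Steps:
y(I) = I^(3/2)
l + 1/(y(590) + 346012) = -143247 + 1/(590^(3/2) + 346012) = -143247 + 1/(590*√590 + 346012) = -143247 + 1/(346012 + 590*√590)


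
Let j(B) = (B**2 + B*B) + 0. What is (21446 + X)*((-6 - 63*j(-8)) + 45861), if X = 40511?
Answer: 2341416987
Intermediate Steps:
j(B) = 2*B**2 (j(B) = (B**2 + B**2) + 0 = 2*B**2 + 0 = 2*B**2)
(21446 + X)*((-6 - 63*j(-8)) + 45861) = (21446 + 40511)*((-6 - 126*(-8)**2) + 45861) = 61957*((-6 - 126*64) + 45861) = 61957*((-6 - 63*128) + 45861) = 61957*((-6 - 8064) + 45861) = 61957*(-8070 + 45861) = 61957*37791 = 2341416987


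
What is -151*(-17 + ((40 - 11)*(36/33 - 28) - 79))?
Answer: 1455640/11 ≈ 1.3233e+5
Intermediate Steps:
-151*(-17 + ((40 - 11)*(36/33 - 28) - 79)) = -151*(-17 + (29*(36*(1/33) - 28) - 79)) = -151*(-17 + (29*(12/11 - 28) - 79)) = -151*(-17 + (29*(-296/11) - 79)) = -151*(-17 + (-8584/11 - 79)) = -151*(-17 - 9453/11) = -151*(-9640/11) = 1455640/11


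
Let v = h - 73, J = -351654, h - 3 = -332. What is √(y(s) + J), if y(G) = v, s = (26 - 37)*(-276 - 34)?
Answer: 2*I*√88014 ≈ 593.34*I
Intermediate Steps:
s = 3410 (s = -11*(-310) = 3410)
h = -329 (h = 3 - 332 = -329)
v = -402 (v = -329 - 73 = -402)
y(G) = -402
√(y(s) + J) = √(-402 - 351654) = √(-352056) = 2*I*√88014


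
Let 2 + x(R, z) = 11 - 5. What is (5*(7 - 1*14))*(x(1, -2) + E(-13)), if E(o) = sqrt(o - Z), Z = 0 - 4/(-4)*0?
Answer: -140 - 35*I*sqrt(13) ≈ -140.0 - 126.19*I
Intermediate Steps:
Z = 0 (Z = 0 - 4*(-1/4)*0 = 0 + 1*0 = 0 + 0 = 0)
x(R, z) = 4 (x(R, z) = -2 + (11 - 5) = -2 + 6 = 4)
E(o) = sqrt(o) (E(o) = sqrt(o - 1*0) = sqrt(o + 0) = sqrt(o))
(5*(7 - 1*14))*(x(1, -2) + E(-13)) = (5*(7 - 1*14))*(4 + sqrt(-13)) = (5*(7 - 14))*(4 + I*sqrt(13)) = (5*(-7))*(4 + I*sqrt(13)) = -35*(4 + I*sqrt(13)) = -140 - 35*I*sqrt(13)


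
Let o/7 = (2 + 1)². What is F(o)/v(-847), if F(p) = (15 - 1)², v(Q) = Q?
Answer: -28/121 ≈ -0.23141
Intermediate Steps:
o = 63 (o = 7*(2 + 1)² = 7*3² = 7*9 = 63)
F(p) = 196 (F(p) = 14² = 196)
F(o)/v(-847) = 196/(-847) = 196*(-1/847) = -28/121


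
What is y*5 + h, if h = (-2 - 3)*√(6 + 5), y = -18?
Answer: -90 - 5*√11 ≈ -106.58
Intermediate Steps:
h = -5*√11 ≈ -16.583
y*5 + h = -18*5 - 5*√11 = -90 - 5*√11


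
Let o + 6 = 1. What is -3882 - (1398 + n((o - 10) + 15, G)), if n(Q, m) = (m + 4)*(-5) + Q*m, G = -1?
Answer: -5265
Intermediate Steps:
o = -5 (o = -6 + 1 = -5)
n(Q, m) = -20 - 5*m + Q*m (n(Q, m) = (4 + m)*(-5) + Q*m = (-20 - 5*m) + Q*m = -20 - 5*m + Q*m)
-3882 - (1398 + n((o - 10) + 15, G)) = -3882 - (1398 + (-20 - 5*(-1) + ((-5 - 10) + 15)*(-1))) = -3882 - (1398 + (-20 + 5 + (-15 + 15)*(-1))) = -3882 - (1398 + (-20 + 5 + 0*(-1))) = -3882 - (1398 + (-20 + 5 + 0)) = -3882 - (1398 - 15) = -3882 - 1*1383 = -3882 - 1383 = -5265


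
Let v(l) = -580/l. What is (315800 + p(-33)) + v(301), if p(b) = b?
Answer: 95045287/301 ≈ 3.1577e+5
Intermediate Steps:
(315800 + p(-33)) + v(301) = (315800 - 33) - 580/301 = 315767 - 580*1/301 = 315767 - 580/301 = 95045287/301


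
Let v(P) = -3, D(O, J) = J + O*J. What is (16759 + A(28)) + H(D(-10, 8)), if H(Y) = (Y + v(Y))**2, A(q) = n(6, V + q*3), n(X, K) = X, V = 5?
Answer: 22390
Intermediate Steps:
D(O, J) = J + J*O
A(q) = 6
H(Y) = (-3 + Y)**2 (H(Y) = (Y - 3)**2 = (-3 + Y)**2)
(16759 + A(28)) + H(D(-10, 8)) = (16759 + 6) + (-3 + 8*(1 - 10))**2 = 16765 + (-3 + 8*(-9))**2 = 16765 + (-3 - 72)**2 = 16765 + (-75)**2 = 16765 + 5625 = 22390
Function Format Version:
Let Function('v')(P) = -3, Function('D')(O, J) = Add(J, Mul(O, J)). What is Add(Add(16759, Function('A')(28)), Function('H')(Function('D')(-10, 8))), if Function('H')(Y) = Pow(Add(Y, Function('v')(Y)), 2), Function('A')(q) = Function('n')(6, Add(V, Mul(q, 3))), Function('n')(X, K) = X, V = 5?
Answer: 22390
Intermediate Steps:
Function('D')(O, J) = Add(J, Mul(J, O))
Function('A')(q) = 6
Function('H')(Y) = Pow(Add(-3, Y), 2) (Function('H')(Y) = Pow(Add(Y, -3), 2) = Pow(Add(-3, Y), 2))
Add(Add(16759, Function('A')(28)), Function('H')(Function('D')(-10, 8))) = Add(Add(16759, 6), Pow(Add(-3, Mul(8, Add(1, -10))), 2)) = Add(16765, Pow(Add(-3, Mul(8, -9)), 2)) = Add(16765, Pow(Add(-3, -72), 2)) = Add(16765, Pow(-75, 2)) = Add(16765, 5625) = 22390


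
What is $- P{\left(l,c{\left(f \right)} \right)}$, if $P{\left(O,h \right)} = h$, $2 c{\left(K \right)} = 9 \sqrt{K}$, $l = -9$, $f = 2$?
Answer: $- \frac{9 \sqrt{2}}{2} \approx -6.364$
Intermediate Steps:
$c{\left(K \right)} = \frac{9 \sqrt{K}}{2}$
$- P{\left(l,c{\left(f \right)} \right)} = - \frac{9 \sqrt{2}}{2}$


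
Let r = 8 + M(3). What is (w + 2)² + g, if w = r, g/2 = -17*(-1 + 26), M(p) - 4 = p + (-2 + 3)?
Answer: -526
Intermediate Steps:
M(p) = 5 + p (M(p) = 4 + (p + (-2 + 3)) = 4 + (p + 1) = 4 + (1 + p) = 5 + p)
r = 16 (r = 8 + (5 + 3) = 8 + 8 = 16)
g = -850 (g = 2*(-17*(-1 + 26)) = 2*(-17*25) = 2*(-425) = -850)
w = 16
(w + 2)² + g = (16 + 2)² - 850 = 18² - 850 = 324 - 850 = -526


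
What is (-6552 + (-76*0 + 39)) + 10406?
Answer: 3893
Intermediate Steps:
(-6552 + (-76*0 + 39)) + 10406 = (-6552 + (0 + 39)) + 10406 = (-6552 + 39) + 10406 = -6513 + 10406 = 3893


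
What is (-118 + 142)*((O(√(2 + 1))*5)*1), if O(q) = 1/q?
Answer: 40*√3 ≈ 69.282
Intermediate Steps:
(-118 + 142)*((O(√(2 + 1))*5)*1) = (-118 + 142)*((5/√(2 + 1))*1) = 24*((5/√3)*1) = 24*(((√3/3)*5)*1) = 24*((5*√3/3)*1) = 24*(5*√3/3) = 40*√3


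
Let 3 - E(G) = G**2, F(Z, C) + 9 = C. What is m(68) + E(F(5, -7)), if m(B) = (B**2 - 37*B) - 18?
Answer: 1837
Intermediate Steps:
F(Z, C) = -9 + C
E(G) = 3 - G**2
m(B) = -18 + B**2 - 37*B
m(68) + E(F(5, -7)) = (-18 + 68**2 - 37*68) + (3 - (-9 - 7)**2) = (-18 + 4624 - 2516) + (3 - 1*(-16)**2) = 2090 + (3 - 1*256) = 2090 + (3 - 256) = 2090 - 253 = 1837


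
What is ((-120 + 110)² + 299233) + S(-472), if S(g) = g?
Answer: 298861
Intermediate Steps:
((-120 + 110)² + 299233) + S(-472) = ((-120 + 110)² + 299233) - 472 = ((-10)² + 299233) - 472 = (100 + 299233) - 472 = 299333 - 472 = 298861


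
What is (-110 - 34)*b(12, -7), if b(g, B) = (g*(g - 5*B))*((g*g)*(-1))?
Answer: 11695104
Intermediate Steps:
b(g, B) = -g³*(g - 5*B) (b(g, B) = (g*(g - 5*B))*(g²*(-1)) = (g*(g - 5*B))*(-g²) = -g³*(g - 5*B))
(-110 - 34)*b(12, -7) = (-110 - 34)*(12³*(-1*12 + 5*(-7))) = -248832*(-12 - 35) = -248832*(-47) = -144*(-81216) = 11695104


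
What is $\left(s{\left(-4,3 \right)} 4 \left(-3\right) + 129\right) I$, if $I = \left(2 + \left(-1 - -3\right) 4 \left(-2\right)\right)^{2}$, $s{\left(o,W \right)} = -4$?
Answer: $34692$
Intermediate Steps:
$I = 196$ ($I = \left(2 + \left(-1 + 3\right) 4 \left(-2\right)\right)^{2} = \left(2 + 2 \cdot 4 \left(-2\right)\right)^{2} = \left(2 + 8 \left(-2\right)\right)^{2} = \left(2 - 16\right)^{2} = \left(-14\right)^{2} = 196$)
$\left(s{\left(-4,3 \right)} 4 \left(-3\right) + 129\right) I = \left(\left(-4\right) 4 \left(-3\right) + 129\right) 196 = \left(\left(-16\right) \left(-3\right) + 129\right) 196 = \left(48 + 129\right) 196 = 177 \cdot 196 = 34692$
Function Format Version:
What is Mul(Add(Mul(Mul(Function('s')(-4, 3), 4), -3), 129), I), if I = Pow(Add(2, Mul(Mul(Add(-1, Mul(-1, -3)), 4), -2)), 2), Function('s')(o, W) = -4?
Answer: 34692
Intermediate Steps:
I = 196 (I = Pow(Add(2, Mul(Mul(Add(-1, 3), 4), -2)), 2) = Pow(Add(2, Mul(Mul(2, 4), -2)), 2) = Pow(Add(2, Mul(8, -2)), 2) = Pow(Add(2, -16), 2) = Pow(-14, 2) = 196)
Mul(Add(Mul(Mul(Function('s')(-4, 3), 4), -3), 129), I) = Mul(Add(Mul(Mul(-4, 4), -3), 129), 196) = Mul(Add(Mul(-16, -3), 129), 196) = Mul(Add(48, 129), 196) = Mul(177, 196) = 34692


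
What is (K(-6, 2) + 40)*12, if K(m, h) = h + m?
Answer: 432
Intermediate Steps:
(K(-6, 2) + 40)*12 = ((2 - 6) + 40)*12 = (-4 + 40)*12 = 36*12 = 432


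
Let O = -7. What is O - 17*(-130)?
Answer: 2203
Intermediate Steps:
O - 17*(-130) = -7 - 17*(-130) = -7 + 2210 = 2203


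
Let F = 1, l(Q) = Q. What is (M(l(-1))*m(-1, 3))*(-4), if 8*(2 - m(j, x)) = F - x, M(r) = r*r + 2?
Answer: -27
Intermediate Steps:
M(r) = 2 + r² (M(r) = r² + 2 = 2 + r²)
m(j, x) = 15/8 + x/8 (m(j, x) = 2 - (1 - x)/8 = 2 + (-⅛ + x/8) = 15/8 + x/8)
(M(l(-1))*m(-1, 3))*(-4) = ((2 + (-1)²)*(15/8 + (⅛)*3))*(-4) = ((2 + 1)*(15/8 + 3/8))*(-4) = (3*(9/4))*(-4) = (27/4)*(-4) = -27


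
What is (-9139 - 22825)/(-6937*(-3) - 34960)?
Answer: 31964/14149 ≈ 2.2591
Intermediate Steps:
(-9139 - 22825)/(-6937*(-3) - 34960) = -31964/(20811 - 34960) = -31964/(-14149) = -31964*(-1/14149) = 31964/14149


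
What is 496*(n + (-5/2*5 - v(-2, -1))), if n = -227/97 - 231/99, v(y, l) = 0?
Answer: -2478760/291 ≈ -8518.1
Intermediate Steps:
n = -1360/291 (n = -227*1/97 - 231*1/99 = -227/97 - 7/3 = -1360/291 ≈ -4.6735)
496*(n + (-5/2*5 - v(-2, -1))) = 496*(-1360/291 + (-5/2*5 - 1*0)) = 496*(-1360/291 + (-5*½*5 + 0)) = 496*(-1360/291 + (-5/2*5 + 0)) = 496*(-1360/291 + (-25/2 + 0)) = 496*(-1360/291 - 25/2) = 496*(-9995/582) = -2478760/291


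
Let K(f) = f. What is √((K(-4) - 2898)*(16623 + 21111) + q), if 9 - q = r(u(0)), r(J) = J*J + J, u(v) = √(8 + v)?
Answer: I*√(109504067 + 2*√2) ≈ 10464.0*I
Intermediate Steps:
r(J) = J + J² (r(J) = J² + J = J + J²)
q = 9 - 2*√2*(1 + 2*√2) (q = 9 - √(8 + 0)*(1 + √(8 + 0)) = 9 - √8*(1 + √8) = 9 - 2*√2*(1 + 2*√2) ≈ -1.8284)
√((K(-4) - 2898)*(16623 + 21111) + q) = √((-4 - 2898)*(16623 + 21111) + (1 - 2*√2)) = √(-2902*37734 + (1 - 2*√2)) = √(-109504068 + (1 - 2*√2)) = √(-109504067 - 2*√2)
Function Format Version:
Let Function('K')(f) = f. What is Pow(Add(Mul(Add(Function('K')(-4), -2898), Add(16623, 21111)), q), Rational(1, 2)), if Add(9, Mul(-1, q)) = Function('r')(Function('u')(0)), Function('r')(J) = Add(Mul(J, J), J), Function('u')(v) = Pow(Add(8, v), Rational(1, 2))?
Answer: Mul(I, Pow(Add(109504067, Mul(2, Pow(2, Rational(1, 2)))), Rational(1, 2))) ≈ Mul(10464., I)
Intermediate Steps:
Function('r')(J) = Add(J, Pow(J, 2)) (Function('r')(J) = Add(Pow(J, 2), J) = Add(J, Pow(J, 2)))
q = Add(9, Mul(-2, Pow(2, Rational(1, 2)), Add(1, Mul(2, Pow(2, Rational(1, 2)))))) (q = Add(9, Mul(-1, Mul(Pow(Add(8, 0), Rational(1, 2)), Add(1, Pow(Add(8, 0), Rational(1, 2)))))) = Add(9, Mul(-1, Mul(Pow(8, Rational(1, 2)), Add(1, Pow(8, Rational(1, 2)))))) = Add(9, Mul(-1, Mul(Mul(2, Pow(2, Rational(1, 2))), Add(1, Mul(2, Pow(2, Rational(1, 2))))))) = Add(9, Mul(-1, Mul(2, Pow(2, Rational(1, 2)), Add(1, Mul(2, Pow(2, Rational(1, 2))))))) = Add(9, Mul(-2, Pow(2, Rational(1, 2)), Add(1, Mul(2, Pow(2, Rational(1, 2)))))) ≈ -1.8284)
Pow(Add(Mul(Add(Function('K')(-4), -2898), Add(16623, 21111)), q), Rational(1, 2)) = Pow(Add(Mul(Add(-4, -2898), Add(16623, 21111)), Add(1, Mul(-2, Pow(2, Rational(1, 2))))), Rational(1, 2)) = Pow(Add(Mul(-2902, 37734), Add(1, Mul(-2, Pow(2, Rational(1, 2))))), Rational(1, 2)) = Pow(Add(-109504068, Add(1, Mul(-2, Pow(2, Rational(1, 2))))), Rational(1, 2)) = Pow(Add(-109504067, Mul(-2, Pow(2, Rational(1, 2)))), Rational(1, 2))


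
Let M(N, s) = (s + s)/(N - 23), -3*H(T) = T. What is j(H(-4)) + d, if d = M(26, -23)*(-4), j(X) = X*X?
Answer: 568/9 ≈ 63.111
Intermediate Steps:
H(T) = -T/3
M(N, s) = 2*s/(-23 + N) (M(N, s) = (2*s)/(-23 + N) = 2*s/(-23 + N))
j(X) = X**2
d = 184/3 (d = (2*(-23)/(-23 + 26))*(-4) = (2*(-23)/3)*(-4) = (2*(-23)*(1/3))*(-4) = -46/3*(-4) = 184/3 ≈ 61.333)
j(H(-4)) + d = (-1/3*(-4))**2 + 184/3 = (4/3)**2 + 184/3 = 16/9 + 184/3 = 568/9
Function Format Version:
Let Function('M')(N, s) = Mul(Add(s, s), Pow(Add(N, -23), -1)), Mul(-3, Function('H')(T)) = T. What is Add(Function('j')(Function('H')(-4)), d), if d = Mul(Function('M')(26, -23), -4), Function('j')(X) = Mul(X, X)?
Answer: Rational(568, 9) ≈ 63.111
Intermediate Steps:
Function('H')(T) = Mul(Rational(-1, 3), T)
Function('M')(N, s) = Mul(2, s, Pow(Add(-23, N), -1)) (Function('M')(N, s) = Mul(Mul(2, s), Pow(Add(-23, N), -1)) = Mul(2, s, Pow(Add(-23, N), -1)))
Function('j')(X) = Pow(X, 2)
d = Rational(184, 3) (d = Mul(Mul(2, -23, Pow(Add(-23, 26), -1)), -4) = Mul(Mul(2, -23, Pow(3, -1)), -4) = Mul(Mul(2, -23, Rational(1, 3)), -4) = Mul(Rational(-46, 3), -4) = Rational(184, 3) ≈ 61.333)
Add(Function('j')(Function('H')(-4)), d) = Add(Pow(Mul(Rational(-1, 3), -4), 2), Rational(184, 3)) = Add(Pow(Rational(4, 3), 2), Rational(184, 3)) = Add(Rational(16, 9), Rational(184, 3)) = Rational(568, 9)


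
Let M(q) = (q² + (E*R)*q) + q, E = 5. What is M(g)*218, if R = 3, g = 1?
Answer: 3706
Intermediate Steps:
M(q) = q² + 16*q (M(q) = (q² + (5*3)*q) + q = (q² + 15*q) + q = q² + 16*q)
M(g)*218 = (1*(16 + 1))*218 = (1*17)*218 = 17*218 = 3706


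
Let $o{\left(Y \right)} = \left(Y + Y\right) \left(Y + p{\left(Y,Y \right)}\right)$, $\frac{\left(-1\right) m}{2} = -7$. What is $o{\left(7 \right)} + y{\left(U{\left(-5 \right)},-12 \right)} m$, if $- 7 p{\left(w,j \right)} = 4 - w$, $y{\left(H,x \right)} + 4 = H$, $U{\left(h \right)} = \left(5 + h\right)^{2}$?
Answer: $48$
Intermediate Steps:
$m = 14$ ($m = \left(-2\right) \left(-7\right) = 14$)
$y{\left(H,x \right)} = -4 + H$
$p{\left(w,j \right)} = - \frac{4}{7} + \frac{w}{7}$ ($p{\left(w,j \right)} = - \frac{4 - w}{7} = - \frac{4}{7} + \frac{w}{7}$)
$o{\left(Y \right)} = 2 Y \left(- \frac{4}{7} + \frac{8 Y}{7}\right)$ ($o{\left(Y \right)} = \left(Y + Y\right) \left(Y + \left(- \frac{4}{7} + \frac{Y}{7}\right)\right) = 2 Y \left(- \frac{4}{7} + \frac{8 Y}{7}\right)$)
$o{\left(7 \right)} + y{\left(U{\left(-5 \right)},-12 \right)} m = \frac{8}{7} \cdot 7 \left(-1 + 2 \cdot 7\right) + \left(-4 + \left(5 - 5\right)^{2}\right) 14 = \frac{8}{7} \cdot 7 \left(-1 + 14\right) + \left(-4 + 0^{2}\right) 14 = \frac{8}{7} \cdot 7 \cdot 13 + \left(-4 + 0\right) 14 = 104 - 56 = 48$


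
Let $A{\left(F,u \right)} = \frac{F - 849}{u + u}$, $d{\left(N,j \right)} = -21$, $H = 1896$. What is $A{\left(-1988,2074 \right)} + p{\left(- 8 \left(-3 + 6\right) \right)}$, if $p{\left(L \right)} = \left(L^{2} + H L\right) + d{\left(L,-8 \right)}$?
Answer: $- \frac{186451289}{4148} \approx -44950.0$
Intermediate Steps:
$A{\left(F,u \right)} = \frac{-849 + F}{2 u}$
$p{\left(L \right)} = -21 + L^{2} + 1896 L$ ($p{\left(L \right)} = \left(L^{2} + 1896 L\right) - 21 = -21 + L^{2} + 1896 L$)
$A{\left(-1988,2074 \right)} + p{\left(- 8 \left(-3 + 6\right) \right)} = \frac{-849 - 1988}{2 \cdot 2074} + \left(-21 + \left(- 8 \left(-3 + 6\right)\right)^{2} + 1896 \left(- 8 \left(-3 + 6\right)\right)\right) = \frac{1}{2} \cdot \frac{1}{2074} \left(-2837\right) + \left(-21 + \left(\left(-8\right) 3\right)^{2} + 1896 \left(\left(-8\right) 3\right)\right) = - \frac{2837}{4148} + \left(-21 + \left(-24\right)^{2} + 1896 \left(-24\right)\right) = - \frac{2837}{4148} - 44949 = - \frac{186451289}{4148}$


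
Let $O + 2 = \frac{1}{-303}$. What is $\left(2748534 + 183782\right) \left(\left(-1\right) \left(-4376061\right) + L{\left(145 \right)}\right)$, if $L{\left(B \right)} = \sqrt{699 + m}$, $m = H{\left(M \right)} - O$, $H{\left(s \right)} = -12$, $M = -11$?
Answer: $12831993687276 + \frac{23458528 \sqrt{988386}}{303} \approx 1.2832 \cdot 10^{13}$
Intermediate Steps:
$O = - \frac{607}{303}$ ($O = -2 + \frac{1}{-303} = -2 - \frac{1}{303} = - \frac{607}{303} \approx -2.0033$)
$m = - \frac{3029}{303}$ ($m = -12 - - \frac{607}{303} = -12 + \frac{607}{303} = - \frac{3029}{303} \approx -9.9967$)
$L{\left(B \right)} = \frac{8 \sqrt{988386}}{303}$ ($L{\left(B \right)} = \sqrt{699 - \frac{3029}{303}} = \sqrt{\frac{208768}{303}} = \frac{8 \sqrt{988386}}{303}$)
$\left(2748534 + 183782\right) \left(\left(-1\right) \left(-4376061\right) + L{\left(145 \right)}\right) = \left(2748534 + 183782\right) \left(\left(-1\right) \left(-4376061\right) + \frac{8 \sqrt{988386}}{303}\right) = 2932316 \left(4376061 + \frac{8 \sqrt{988386}}{303}\right) = 12831993687276 + \frac{23458528 \sqrt{988386}}{303}$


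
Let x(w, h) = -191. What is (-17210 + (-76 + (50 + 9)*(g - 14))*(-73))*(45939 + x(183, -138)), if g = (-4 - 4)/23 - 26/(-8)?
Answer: 38022798291/23 ≈ 1.6532e+9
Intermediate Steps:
g = 267/92 (g = -8*1/23 - 26*(-⅛) = -8/23 + 13/4 = 267/92 ≈ 2.9022)
(-17210 + (-76 + (50 + 9)*(g - 14))*(-73))*(45939 + x(183, -138)) = (-17210 + (-76 + (50 + 9)*(267/92 - 14))*(-73))*(45939 - 191) = (-17210 + (-76 + 59*(-1021/92))*(-73))*45748 = (-17210 + (-76 - 60239/92)*(-73))*45748 = (-17210 - 67231/92*(-73))*45748 = (-17210 + 4907863/92)*45748 = (3324543/92)*45748 = 38022798291/23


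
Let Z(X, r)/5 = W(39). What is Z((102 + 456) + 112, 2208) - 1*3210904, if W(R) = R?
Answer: -3210709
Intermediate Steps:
Z(X, r) = 195 (Z(X, r) = 5*39 = 195)
Z((102 + 456) + 112, 2208) - 1*3210904 = 195 - 1*3210904 = 195 - 3210904 = -3210709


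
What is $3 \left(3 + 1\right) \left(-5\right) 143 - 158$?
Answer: $-8738$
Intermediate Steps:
$3 \left(3 + 1\right) \left(-5\right) 143 - 158 = 3 \cdot 4 \left(-5\right) 143 - 158 = 12 \left(-5\right) 143 - 158 = \left(-60\right) 143 - 158 = -8580 - 158 = -8738$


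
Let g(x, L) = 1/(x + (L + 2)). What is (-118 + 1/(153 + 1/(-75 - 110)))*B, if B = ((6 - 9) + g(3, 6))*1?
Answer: 6679374/19459 ≈ 343.25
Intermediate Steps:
g(x, L) = 1/(2 + L + x) (g(x, L) = 1/(x + (2 + L)) = 1/(2 + L + x))
B = -32/11 (B = ((6 - 9) + 1/(2 + 6 + 3))*1 = (-3 + 1/11)*1 = -32/11*1 = -32/11 ≈ -2.9091)
(-118 + 1/(153 + 1/(-75 - 110)))*B = (-118 + 1/(153 + 1/(-75 - 110)))*(-32/11) = (-118 + 1/(153 + 1/(-185)))*(-32/11) = (-118 + 1/(153 - 1/185))*(-32/11) = (-118 + 1/(28304/185))*(-32/11) = (-118 + 185/28304)*(-32/11) = -3339687/28304*(-32/11) = 6679374/19459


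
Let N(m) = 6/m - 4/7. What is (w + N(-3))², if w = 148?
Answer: 1036324/49 ≈ 21149.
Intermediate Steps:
N(m) = -4/7 + 6/m (N(m) = 6/m - 4*⅐ = 6/m - 4/7 = -4/7 + 6/m)
(w + N(-3))² = (148 + (-4/7 + 6/(-3)))² = (148 + (-4/7 + 6*(-⅓)))² = (148 + (-4/7 - 2))² = (148 - 18/7)² = (1018/7)² = 1036324/49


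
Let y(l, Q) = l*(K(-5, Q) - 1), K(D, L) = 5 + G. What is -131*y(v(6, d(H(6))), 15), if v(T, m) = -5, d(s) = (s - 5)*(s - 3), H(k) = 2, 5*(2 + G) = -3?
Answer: 917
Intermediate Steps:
G = -13/5 (G = -2 + (⅕)*(-3) = -2 - ⅗ = -13/5 ≈ -2.6000)
K(D, L) = 12/5 (K(D, L) = 5 - 13/5 = 12/5)
d(s) = (-5 + s)*(-3 + s)
y(l, Q) = 7*l/5 (y(l, Q) = l*(12/5 - 1) = l*(7/5) = 7*l/5)
-131*y(v(6, d(H(6))), 15) = -917*(-5)/5 = -131*(-7) = 917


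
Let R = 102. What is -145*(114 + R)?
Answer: -31320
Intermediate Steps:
-145*(114 + R) = -145*(114 + 102) = -145*216 = -31320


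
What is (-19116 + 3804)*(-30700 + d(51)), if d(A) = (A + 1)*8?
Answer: 463708608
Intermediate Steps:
d(A) = 8 + 8*A (d(A) = (1 + A)*8 = 8 + 8*A)
(-19116 + 3804)*(-30700 + d(51)) = (-19116 + 3804)*(-30700 + (8 + 8*51)) = -15312*(-30700 + (8 + 408)) = -15312*(-30700 + 416) = -15312*(-30284) = 463708608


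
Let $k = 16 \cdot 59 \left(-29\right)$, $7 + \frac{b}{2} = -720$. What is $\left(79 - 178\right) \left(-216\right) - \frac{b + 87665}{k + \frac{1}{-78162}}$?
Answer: $\frac{45763428555774}{2139762913} \approx 21387.0$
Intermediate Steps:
$b = -1454$ ($b = -14 + 2 \left(-720\right) = -14 - 1440 = -1454$)
$k = -27376$ ($k = 944 \left(-29\right) = -27376$)
$\left(79 - 178\right) \left(-216\right) - \frac{b + 87665}{k + \frac{1}{-78162}} = \left(79 - 178\right) \left(-216\right) - \frac{-1454 + 87665}{-27376 + \frac{1}{-78162}} = \left(-99\right) \left(-216\right) - \frac{86211}{-27376 - \frac{1}{78162}} = 21384 - \frac{86211}{- \frac{2139762913}{78162}} = 21384 - 86211 \left(- \frac{78162}{2139762913}\right) = 21384 - - \frac{6738424182}{2139762913} = 21384 + \frac{6738424182}{2139762913} = \frac{45763428555774}{2139762913}$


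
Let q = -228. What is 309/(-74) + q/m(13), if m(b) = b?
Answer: -20889/962 ≈ -21.714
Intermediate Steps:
309/(-74) + q/m(13) = 309/(-74) - 228/13 = 309*(-1/74) - 228*1/13 = -309/74 - 228/13 = -20889/962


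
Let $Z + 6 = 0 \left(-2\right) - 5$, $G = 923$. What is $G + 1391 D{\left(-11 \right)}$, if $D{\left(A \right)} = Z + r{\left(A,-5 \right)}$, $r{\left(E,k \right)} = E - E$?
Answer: $-14378$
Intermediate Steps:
$r{\left(E,k \right)} = 0$
$Z = -11$ ($Z = -6 + \left(0 \left(-2\right) - 5\right) = -6 + \left(0 - 5\right) = -6 - 5 = -11$)
$D{\left(A \right)} = -11$ ($D{\left(A \right)} = -11 + 0 = -11$)
$G + 1391 D{\left(-11 \right)} = 923 + 1391 \left(-11\right) = 923 - 15301 = -14378$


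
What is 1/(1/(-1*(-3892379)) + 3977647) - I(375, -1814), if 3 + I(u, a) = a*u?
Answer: 10532023638451422521/15482509652214 ≈ 6.8025e+5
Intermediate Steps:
I(u, a) = -3 + a*u
1/(1/(-1*(-3892379)) + 3977647) - I(375, -1814) = 1/(1/(-1*(-3892379)) + 3977647) - (-3 - 1814*375) = 1/(1/3892379 + 3977647) - (-3 - 680250) = 1/(1/3892379 + 3977647) - 1*(-680253) = 1/(15482509652214/3892379) + 680253 = 3892379/15482509652214 + 680253 = 10532023638451422521/15482509652214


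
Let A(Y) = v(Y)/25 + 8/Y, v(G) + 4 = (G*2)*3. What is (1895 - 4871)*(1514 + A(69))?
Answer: -523803776/115 ≈ -4.5548e+6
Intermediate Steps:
v(G) = -4 + 6*G (v(G) = -4 + (G*2)*3 = -4 + (2*G)*3 = -4 + 6*G)
A(Y) = -4/25 + 8/Y + 6*Y/25 (A(Y) = (-4 + 6*Y)/25 + 8/Y = (-4 + 6*Y)*(1/25) + 8/Y = (-4/25 + 6*Y/25) + 8/Y = -4/25 + 8/Y + 6*Y/25)
(1895 - 4871)*(1514 + A(69)) = (1895 - 4871)*(1514 + (-4/25 + 8/69 + (6/25)*69)) = -2976*(1514 + (-4/25 + 8*(1/69) + 414/25)) = -2976*(1514 + (-4/25 + 8/69 + 414/25)) = -2976*(1514 + 5698/345) = -2976*528028/345 = -523803776/115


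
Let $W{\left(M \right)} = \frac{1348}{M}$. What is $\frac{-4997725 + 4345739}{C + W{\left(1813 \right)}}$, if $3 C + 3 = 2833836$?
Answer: $- \frac{1182050618}{1712581091} \approx -0.69022$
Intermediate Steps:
$C = 944611$ ($C = -1 + \frac{1}{3} \cdot 2833836 = -1 + 944612 = 944611$)
$\frac{-4997725 + 4345739}{C + W{\left(1813 \right)}} = \frac{-4997725 + 4345739}{944611 + \frac{1348}{1813}} = - \frac{651986}{944611 + 1348 \cdot \frac{1}{1813}} = - \frac{651986}{944611 + \frac{1348}{1813}} = - \frac{651986}{\frac{1712581091}{1813}} = \left(-651986\right) \frac{1813}{1712581091} = - \frac{1182050618}{1712581091}$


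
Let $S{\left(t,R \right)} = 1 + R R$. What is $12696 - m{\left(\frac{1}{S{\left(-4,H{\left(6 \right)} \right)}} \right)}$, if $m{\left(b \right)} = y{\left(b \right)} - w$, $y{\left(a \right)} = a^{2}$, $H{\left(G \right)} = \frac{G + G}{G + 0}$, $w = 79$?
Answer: $\frac{319374}{25} \approx 12775.0$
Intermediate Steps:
$H{\left(G \right)} = 2$ ($H{\left(G \right)} = \frac{2 G}{G} = 2$)
$S{\left(t,R \right)} = 1 + R^{2}$
$m{\left(b \right)} = -79 + b^{2}$ ($m{\left(b \right)} = b^{2} - 79 = -79 + b^{2}$)
$12696 - m{\left(\frac{1}{S{\left(-4,H{\left(6 \right)} \right)}} \right)} = 12696 - \left(-79 + \left(\frac{1}{1 + 2^{2}}\right)^{2}\right) = 12696 - \left(-79 + \left(\frac{1}{1 + 4}\right)^{2}\right) = 12696 - \left(-79 + \left(\frac{1}{5}\right)^{2}\right) = 12696 - \left(-79 + \frac{1}{25}\right) = 12696 - - \frac{1974}{25} = 12696 + \frac{1974}{25} = \frac{319374}{25}$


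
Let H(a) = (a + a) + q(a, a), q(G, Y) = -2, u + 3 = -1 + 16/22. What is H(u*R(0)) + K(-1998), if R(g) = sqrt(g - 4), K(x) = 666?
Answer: 664 - 144*I/11 ≈ 664.0 - 13.091*I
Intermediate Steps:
u = -36/11 (u = -3 + (-1 + 16/22) = -3 + (-1 + 16*(1/22)) = -3 + (-1 + 8/11) = -3 - 3/11 = -36/11 ≈ -3.2727)
R(g) = sqrt(-4 + g)
H(a) = -2 + 2*a (H(a) = (a + a) - 2 = 2*a - 2 = -2 + 2*a)
H(u*R(0)) + K(-1998) = (-2 + 2*(-36*sqrt(-4 + 0)/11)) + 666 = (-2 + 2*(-72*I/11)) + 666 = (-2 - 144*I/11) + 666 = 664 - 144*I/11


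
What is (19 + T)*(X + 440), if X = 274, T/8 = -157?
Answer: -883218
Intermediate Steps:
T = -1256 (T = 8*(-157) = -1256)
(19 + T)*(X + 440) = (19 - 1256)*(274 + 440) = -1237*714 = -883218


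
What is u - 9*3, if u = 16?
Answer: -11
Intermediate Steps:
u - 9*3 = 16 - 9*3 = 16 - 27 = -11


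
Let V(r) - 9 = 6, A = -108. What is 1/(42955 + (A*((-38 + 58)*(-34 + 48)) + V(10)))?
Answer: 1/12730 ≈ 7.8555e-5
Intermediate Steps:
V(r) = 15 (V(r) = 9 + 6 = 15)
1/(42955 + (A*((-38 + 58)*(-34 + 48)) + V(10))) = 1/(42955 + (-108*(-38 + 58)*(-34 + 48) + 15)) = 1/(42955 + (-2160*14 + 15)) = 1/(42955 + (-108*280 + 15)) = 1/(42955 + (-30240 + 15)) = 1/(42955 - 30225) = 1/12730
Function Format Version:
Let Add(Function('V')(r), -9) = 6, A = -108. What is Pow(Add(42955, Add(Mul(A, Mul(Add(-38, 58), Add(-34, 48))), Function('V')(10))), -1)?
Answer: Rational(1, 12730) ≈ 7.8555e-5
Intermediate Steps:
Function('V')(r) = 15 (Function('V')(r) = Add(9, 6) = 15)
Pow(Add(42955, Add(Mul(A, Mul(Add(-38, 58), Add(-34, 48))), Function('V')(10))), -1) = Pow(Add(42955, Add(Mul(-108, Mul(Add(-38, 58), Add(-34, 48))), 15)), -1) = Pow(Add(42955, Add(Mul(-108, Mul(20, 14)), 15)), -1) = Pow(Add(42955, Add(Mul(-108, 280), 15)), -1) = Pow(Add(42955, Add(-30240, 15)), -1) = Pow(Add(42955, -30225), -1) = Pow(12730, -1) = Rational(1, 12730)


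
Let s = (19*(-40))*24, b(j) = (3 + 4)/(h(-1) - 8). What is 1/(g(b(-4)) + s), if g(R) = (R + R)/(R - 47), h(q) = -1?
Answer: -215/3921593 ≈ -5.4825e-5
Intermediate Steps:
b(j) = -7/9 (b(j) = (3 + 4)/(-1 - 8) = 7/(-9) = 7*(-1/9) = -7/9)
g(R) = 2*R/(-47 + R) (g(R) = (2*R)/(-47 + R) = 2*R/(-47 + R))
s = -18240 (s = -760*24 = -18240)
1/(g(b(-4)) + s) = 1/(2*(-7/9)/(-47 - 7/9) - 18240) = 1/(2*(-7/9)/(-430/9) - 18240) = 1/(2*(-7/9)*(-9/430) - 18240) = 1/(7/215 - 18240) = 1/(-3921593/215) = -215/3921593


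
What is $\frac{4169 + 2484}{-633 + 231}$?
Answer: $- \frac{6653}{402} \approx -16.55$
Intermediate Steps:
$\frac{4169 + 2484}{-633 + 231} = \frac{6653}{-402} = 6653 \left(- \frac{1}{402}\right) = - \frac{6653}{402}$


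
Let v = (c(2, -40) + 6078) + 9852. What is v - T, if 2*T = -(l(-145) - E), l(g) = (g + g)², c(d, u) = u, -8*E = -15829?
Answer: 911211/16 ≈ 56951.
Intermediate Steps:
E = 15829/8 (E = -⅛*(-15829) = 15829/8 ≈ 1978.6)
l(g) = 4*g² (l(g) = (2*g)² = 4*g²)
v = 15890 (v = (-40 + 6078) + 9852 = 6038 + 9852 = 15890)
T = -656971/16 (T = (-(4*(-145)² - 1*15829/8))/2 = (-(4*21025 - 15829/8))/2 = (-(84100 - 15829/8))/2 = (-1*656971/8)/2 = (½)*(-656971/8) = -656971/16 ≈ -41061.)
v - T = 15890 - 1*(-656971/16) = 15890 + 656971/16 = 911211/16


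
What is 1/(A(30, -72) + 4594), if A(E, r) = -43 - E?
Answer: 1/4521 ≈ 0.00022119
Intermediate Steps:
1/(A(30, -72) + 4594) = 1/((-43 - 1*30) + 4594) = 1/((-43 - 30) + 4594) = 1/(-73 + 4594) = 1/4521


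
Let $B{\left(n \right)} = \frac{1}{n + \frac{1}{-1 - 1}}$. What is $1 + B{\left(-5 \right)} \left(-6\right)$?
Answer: $\frac{23}{11} \approx 2.0909$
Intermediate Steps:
$B{\left(n \right)} = \frac{1}{- \frac{1}{2} + n}$ ($B{\left(n \right)} = \frac{1}{n + \frac{1}{-2}} = \frac{1}{n - \frac{1}{2}} = \frac{1}{- \frac{1}{2} + n}$)
$1 + B{\left(-5 \right)} \left(-6\right) = 1 + \frac{2}{-1 + 2 \left(-5\right)} \left(-6\right) = 1 + \frac{2}{-1 - 10} \left(-6\right) = 1 + \frac{2}{-11} \left(-6\right) = 1 + 2 \left(- \frac{1}{11}\right) \left(-6\right) = 1 - - \frac{12}{11} = 1 + \frac{12}{11} = \frac{23}{11}$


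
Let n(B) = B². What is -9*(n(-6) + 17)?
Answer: -477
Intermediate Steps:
-9*(n(-6) + 17) = -9*((-6)² + 17) = -9*(36 + 17) = -9*53 = -477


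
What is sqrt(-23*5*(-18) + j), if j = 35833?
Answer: sqrt(37903) ≈ 194.69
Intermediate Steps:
sqrt(-23*5*(-18) + j) = sqrt(-23*5*(-18) + 35833) = sqrt(-115*(-18) + 35833) = sqrt(2070 + 35833) = sqrt(37903)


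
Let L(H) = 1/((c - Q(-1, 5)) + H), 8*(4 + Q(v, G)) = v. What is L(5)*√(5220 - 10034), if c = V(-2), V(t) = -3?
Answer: 8*I*√4814/49 ≈ 11.328*I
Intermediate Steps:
Q(v, G) = -4 + v/8
c = -3
L(H) = 1/(9/8 + H) (L(H) = 1/((-3 - (-4 + (⅛)*(-1))) + H) = 1/((-3 - (-4 - ⅛)) + H) = 1/((-3 - 1*(-33/8)) + H) = 1/((-3 + 33/8) + H) = 1/(9/8 + H))
L(5)*√(5220 - 10034) = (8/(9 + 8*5))*√(5220 - 10034) = (8/(9 + 40))*√(-4814) = (8/49)*(I*√4814) = (8*(1/49))*(I*√4814) = 8*(I*√4814)/49 = 8*I*√4814/49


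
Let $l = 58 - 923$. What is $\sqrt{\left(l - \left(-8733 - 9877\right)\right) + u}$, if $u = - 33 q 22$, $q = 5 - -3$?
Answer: $\sqrt{11937} \approx 109.26$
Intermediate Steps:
$l = -865$ ($l = 58 - 923 = -865$)
$q = 8$ ($q = 5 + 3 = 8$)
$u = -5808$ ($u = \left(-33\right) 8 \cdot 22 = \left(-264\right) 22 = -5808$)
$\sqrt{\left(l - \left(-8733 - 9877\right)\right) + u} = \sqrt{\left(-865 - \left(-8733 - 9877\right)\right) - 5808} = \sqrt{\left(-865 - -18610\right) - 5808} = \sqrt{\left(-865 + 18610\right) - 5808} = \sqrt{17745 - 5808} = \sqrt{11937}$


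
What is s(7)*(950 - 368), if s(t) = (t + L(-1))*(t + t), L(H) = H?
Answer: 48888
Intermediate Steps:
s(t) = 2*t*(-1 + t) (s(t) = (t - 1)*(t + t) = (-1 + t)*(2*t) = 2*t*(-1 + t))
s(7)*(950 - 368) = (2*7*(-1 + 7))*(950 - 368) = (2*7*6)*582 = 84*582 = 48888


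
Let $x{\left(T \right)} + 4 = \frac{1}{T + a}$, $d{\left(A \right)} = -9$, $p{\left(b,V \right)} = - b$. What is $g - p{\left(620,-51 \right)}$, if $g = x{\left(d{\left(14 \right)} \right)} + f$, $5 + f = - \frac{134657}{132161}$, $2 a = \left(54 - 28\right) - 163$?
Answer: $\frac{12495171348}{20484955} \approx 609.97$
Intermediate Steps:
$a = - \frac{137}{2}$ ($a = \frac{\left(54 - 28\right) - 163}{2} = \frac{26 - 163}{2} = \frac{1}{2} \left(-137\right) = - \frac{137}{2} \approx -68.5$)
$f = - \frac{795462}{132161}$ ($f = -5 - \frac{134657}{132161} = - \frac{795462}{132161} \approx -6.0189$)
$x{\left(T \right)} = -4 + \frac{1}{- \frac{137}{2} + T}$ ($x{\left(T \right)} = -4 + \frac{1}{T - \frac{137}{2}} = -4 + \frac{1}{- \frac{137}{2} + T}$)
$g = - \frac{205500752}{20484955}$ ($g = \frac{2 \left(275 - -36\right)}{-137 + 2 \left(-9\right)} - \frac{795462}{132161} = \frac{2 \left(275 + 36\right)}{-137 - 18} - \frac{795462}{132161} = 2 \frac{1}{-155} \cdot 311 - \frac{795462}{132161} = 2 \left(- \frac{1}{155}\right) 311 - \frac{795462}{132161} = - \frac{622}{155} - \frac{795462}{132161} = - \frac{205500752}{20484955} \approx -10.032$)
$g - p{\left(620,-51 \right)} = - \frac{205500752}{20484955} - \left(-1\right) 620 = - \frac{205500752}{20484955} - -620 = - \frac{205500752}{20484955} + 620 = \frac{12495171348}{20484955}$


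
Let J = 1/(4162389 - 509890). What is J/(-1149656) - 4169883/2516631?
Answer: -5836609407000775461/3522542999059603688 ≈ -1.6569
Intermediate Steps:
J = 1/3652499 ≈ 2.7379e-7
J/(-1149656) - 4169883/2516631 = (1/3652499)/(-1149656) - 4169883/2516631 = (1/3652499)*(-1/1149656) - 4169883*1/2516631 = -1/4199117390344 - 1389961/838877 = -5836609407000775461/3522542999059603688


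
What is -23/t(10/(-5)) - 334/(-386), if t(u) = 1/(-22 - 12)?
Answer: 151093/193 ≈ 782.87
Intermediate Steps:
t(u) = -1/34 (t(u) = 1/(-34) = -1/34)
-23/t(10/(-5)) - 334/(-386) = -23/(-1/34) - 334/(-386) = -23*(-34) - 334*(-1/386) = 782 + 167/193 = 151093/193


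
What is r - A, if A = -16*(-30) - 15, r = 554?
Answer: 89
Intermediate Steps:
A = 465 (A = 480 - 15 = 465)
r - A = 554 - 1*465 = 554 - 465 = 89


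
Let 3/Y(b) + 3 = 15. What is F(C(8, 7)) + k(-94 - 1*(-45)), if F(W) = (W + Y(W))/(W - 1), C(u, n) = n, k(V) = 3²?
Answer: 245/24 ≈ 10.208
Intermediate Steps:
k(V) = 9
Y(b) = ¼ (Y(b) = 3/(-3 + 15) = 3/12 = 3*(1/12) = ¼)
F(W) = (¼ + W)/(-1 + W) (F(W) = (W + ¼)/(W - 1) = (¼ + W)/(-1 + W))
F(C(8, 7)) + k(-94 - 1*(-45)) = (¼ + 7)/(-1 + 7) + 9 = (29/4)/6 + 9 = (⅙)*(29/4) + 9 = 29/24 + 9 = 245/24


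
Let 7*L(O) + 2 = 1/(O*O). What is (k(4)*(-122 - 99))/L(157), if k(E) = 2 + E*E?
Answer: 686376054/49297 ≈ 13923.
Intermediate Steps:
k(E) = 2 + E**2
L(O) = -2/7 + 1/(7*O**2) (L(O) = -2/7 + 1/(7*((O*O))) = -2/7 + 1/(7*(O**2)) = -2/7 + 1/(7*O**2))
(k(4)*(-122 - 99))/L(157) = ((2 + 4**2)*(-122 - 99))/(-2/7 + (1/7)/157**2) = ((2 + 16)*(-221))/(-2/7 + (1/7)*(1/24649)) = (18*(-221))/(-2/7 + 1/172543) = -3978/(-49297/172543) = -3978*(-172543/49297) = 686376054/49297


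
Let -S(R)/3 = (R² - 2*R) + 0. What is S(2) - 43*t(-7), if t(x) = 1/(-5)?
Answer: 43/5 ≈ 8.6000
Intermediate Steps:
t(x) = -⅕
S(R) = -3*R² + 6*R (S(R) = -3*((R² - 2*R) + 0) = -3*(R² - 2*R) = -3*R² + 6*R)
S(2) - 43*t(-7) = 3*2*(2 - 1*2) - 43*(-⅕) = 3*2*(2 - 2) + 43/5 = 3*2*0 + 43/5 = 0 + 43/5 = 43/5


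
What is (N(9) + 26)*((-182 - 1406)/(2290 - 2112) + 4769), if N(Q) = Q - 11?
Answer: 10167528/89 ≈ 1.1424e+5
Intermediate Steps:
N(Q) = -11 + Q
(N(9) + 26)*((-182 - 1406)/(2290 - 2112) + 4769) = ((-11 + 9) + 26)*((-182 - 1406)/(2290 - 2112) + 4769) = (-2 + 26)*(-1588/178 + 4769) = 24*(-1588*1/178 + 4769) = 24*(-794/89 + 4769) = 24*(423647/89) = 10167528/89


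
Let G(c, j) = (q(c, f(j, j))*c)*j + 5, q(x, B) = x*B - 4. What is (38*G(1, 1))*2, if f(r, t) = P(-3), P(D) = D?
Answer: -152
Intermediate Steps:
f(r, t) = -3
q(x, B) = -4 + B*x (q(x, B) = B*x - 4 = -4 + B*x)
G(c, j) = 5 + c*j*(-4 - 3*c) (G(c, j) = ((-4 - 3*c)*c)*j + 5 = (c*(-4 - 3*c))*j + 5 = c*j*(-4 - 3*c) + 5 = 5 + c*j*(-4 - 3*c))
(38*G(1, 1))*2 = (38*(5 - 1*1*1*(4 + 3*1)))*2 = (38*(5 - 1*1*1*(4 + 3)))*2 = (38*(5 - 1*1*1*7))*2 = (38*(5 - 7))*2 = (38*(-2))*2 = -76*2 = -152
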